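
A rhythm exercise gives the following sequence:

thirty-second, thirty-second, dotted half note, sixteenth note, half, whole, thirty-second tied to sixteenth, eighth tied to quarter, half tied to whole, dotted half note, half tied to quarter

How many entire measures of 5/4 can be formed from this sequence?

4

One bar of 5/4 = 40 thirty-second notes.
Express everything in thirty-second notes: thirty-second = 1; thirty-second = 1; dotted half note = 24; sixteenth note = 2; half = 16; whole = 32; thirty-second tied to sixteenth (thirty-second + sixteenth) = 3; eighth tied to quarter (eighth + quarter) = 12; half tied to whole (half + whole) = 48; dotted half note = 24; half tied to quarter (half + quarter) = 24.
Adding: 1 + 1 + 24 + 2 + 16 + 32 + 3 + 12 + 48 + 24 + 24 = 187.
187 ÷ 40 = 4 complete bars with 27 left over.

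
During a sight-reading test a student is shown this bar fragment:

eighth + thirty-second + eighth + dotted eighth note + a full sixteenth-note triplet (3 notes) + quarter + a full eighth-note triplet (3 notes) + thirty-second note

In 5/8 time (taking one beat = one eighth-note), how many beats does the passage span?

9

One eighth-note beat = 4 thirty-second notes.
Working in thirty-second notes: eighth = 4; thirty-second = 1; eighth = 4; dotted eighth note = 6; a full sixteenth-note triplet (3 notes) (three triplet sixteenths span one eighth) = 4; quarter = 8; a full eighth-note triplet (3 notes) (three triplet eighths span one quarter) = 8; thirty-second note = 1.
Total: 4 + 1 + 4 + 6 + 4 + 8 + 8 + 1 = 36.
36 ÷ 4 = 9 beats.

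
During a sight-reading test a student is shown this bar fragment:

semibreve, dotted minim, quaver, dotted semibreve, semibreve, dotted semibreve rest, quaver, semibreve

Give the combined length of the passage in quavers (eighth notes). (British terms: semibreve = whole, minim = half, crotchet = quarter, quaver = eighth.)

56

In eighth notes: semibreve = 8; dotted minim = 6; quaver = 1; dotted semibreve = 12; semibreve = 8; dotted semibreve rest = 12; quaver = 1; semibreve = 8.
Altogether 8 + 6 + 1 + 12 + 8 + 12 + 1 + 8 = 56 eighth notes.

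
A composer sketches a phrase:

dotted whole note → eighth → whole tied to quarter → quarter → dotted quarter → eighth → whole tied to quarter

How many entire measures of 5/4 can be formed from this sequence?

3

One bar of 5/4 = 10 eighth notes.
Convert each value to eighth notes: dotted whole note = 12; eighth = 1; whole tied to quarter (whole + quarter) = 10; quarter = 2; dotted quarter = 3; eighth = 1; whole tied to quarter (whole + quarter) = 10.
Adding: 12 + 1 + 10 + 2 + 3 + 1 + 10 = 39.
39 ÷ 10 = 3 complete bars with 9 left over.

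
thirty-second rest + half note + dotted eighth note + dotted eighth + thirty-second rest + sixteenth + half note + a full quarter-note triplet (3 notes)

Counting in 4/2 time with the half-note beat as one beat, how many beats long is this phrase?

One half-note beat = 16 thirty-second notes.
Working in thirty-second notes: thirty-second rest = 1; half note = 16; dotted eighth note = 6; dotted eighth = 6; thirty-second rest = 1; sixteenth = 2; half note = 16; a full quarter-note triplet (3 notes) (three triplet quarters span one half) = 16.
Altogether 1 + 16 + 6 + 6 + 1 + 2 + 16 + 16 = 64.
64 ÷ 16 = 4 beats.

4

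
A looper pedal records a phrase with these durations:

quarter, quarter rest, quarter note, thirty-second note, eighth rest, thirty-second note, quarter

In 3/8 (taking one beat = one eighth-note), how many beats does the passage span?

9.5

One eighth-note beat = 4 thirty-second notes.
Express everything in thirty-second notes: quarter = 8; quarter rest = 8; quarter note = 8; thirty-second note = 1; eighth rest = 4; thirty-second note = 1; quarter = 8.
Altogether 8 + 8 + 8 + 1 + 4 + 1 + 8 = 38.
38 ÷ 4 = 9.5 beats.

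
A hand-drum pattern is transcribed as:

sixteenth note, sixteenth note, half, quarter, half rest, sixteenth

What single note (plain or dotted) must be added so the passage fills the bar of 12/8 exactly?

sixteenth note

The bar of 12/8 = 24 sixteenth notes.
Express everything in sixteenth notes: sixteenth note = 1; sixteenth note = 1; half = 8; quarter = 4; half rest = 8; sixteenth = 1.
Sum: 1 + 1 + 8 + 4 + 8 + 1 = 23.
Remaining: 24 − 23 = 1 sixteenth note, which is a sixteenth note.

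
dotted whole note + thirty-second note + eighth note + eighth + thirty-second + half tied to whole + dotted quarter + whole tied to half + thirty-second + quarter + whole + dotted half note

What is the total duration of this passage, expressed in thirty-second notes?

231

Each duration in thirty-second notes: dotted whole note = 48; thirty-second note = 1; eighth note = 4; eighth = 4; thirty-second = 1; half tied to whole (half + whole) = 48; dotted quarter = 12; whole tied to half (whole + half) = 48; thirty-second = 1; quarter = 8; whole = 32; dotted half note = 24.
Altogether 48 + 1 + 4 + 4 + 1 + 48 + 12 + 48 + 1 + 8 + 32 + 24 = 231 thirty-second notes.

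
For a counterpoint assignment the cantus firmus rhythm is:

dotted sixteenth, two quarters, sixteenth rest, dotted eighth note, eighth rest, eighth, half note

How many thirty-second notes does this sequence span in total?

51

Express everything in thirty-second notes: dotted sixteenth = 3; quarter = 8; quarter = 8; sixteenth rest = 2; dotted eighth note = 6; eighth rest = 4; eighth = 4; half note = 16.
Sum: 3 + 8 + 8 + 2 + 6 + 4 + 4 + 16 = 51 thirty-second notes.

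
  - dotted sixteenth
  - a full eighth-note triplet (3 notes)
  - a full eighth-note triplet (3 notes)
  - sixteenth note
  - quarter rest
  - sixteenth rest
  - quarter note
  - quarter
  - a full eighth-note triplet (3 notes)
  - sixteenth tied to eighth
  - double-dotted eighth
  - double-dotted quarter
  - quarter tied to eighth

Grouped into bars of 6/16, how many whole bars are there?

One bar of 6/16 = 12 thirty-second notes.
In thirty-second notes: dotted sixteenth = 3; a full eighth-note triplet (3 notes) (three triplet eighths span one quarter) = 8; a full eighth-note triplet (3 notes) (three triplet eighths span one quarter) = 8; sixteenth note = 2; quarter rest = 8; sixteenth rest = 2; quarter note = 8; quarter = 8; a full eighth-note triplet (3 notes) (three triplet eighths span one quarter) = 8; sixteenth tied to eighth (sixteenth + eighth) = 6; double-dotted eighth = 7; double-dotted quarter = 14; quarter tied to eighth (quarter + eighth) = 12.
Altogether 3 + 8 + 8 + 2 + 8 + 2 + 8 + 8 + 8 + 6 + 7 + 14 + 12 = 94.
94 ÷ 12 = 7 complete bars with 10 left over.

7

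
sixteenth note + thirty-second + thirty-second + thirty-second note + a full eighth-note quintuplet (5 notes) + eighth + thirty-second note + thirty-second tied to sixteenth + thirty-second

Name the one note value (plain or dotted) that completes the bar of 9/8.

The bar of 9/8 = 36 thirty-second notes.
Working in thirty-second notes: sixteenth note = 2; thirty-second = 1; thirty-second = 1; thirty-second note = 1; a full eighth-note quintuplet (5 notes) (five quintuplet eighths span one half) = 16; eighth = 4; thirty-second note = 1; thirty-second tied to sixteenth (thirty-second + sixteenth) = 3; thirty-second = 1.
Sum: 2 + 1 + 1 + 1 + 16 + 4 + 1 + 3 + 1 = 30.
Remaining: 36 − 30 = 6 thirty-second notes, which is a dotted eighth note.

dotted eighth note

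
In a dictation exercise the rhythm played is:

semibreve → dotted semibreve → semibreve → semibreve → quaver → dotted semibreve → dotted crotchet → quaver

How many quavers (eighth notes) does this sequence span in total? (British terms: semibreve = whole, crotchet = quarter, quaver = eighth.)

Each duration in eighth notes: semibreve = 8; dotted semibreve = 12; semibreve = 8; semibreve = 8; quaver = 1; dotted semibreve = 12; dotted crotchet = 3; quaver = 1.
Total: 8 + 12 + 8 + 8 + 1 + 12 + 3 + 1 = 53 eighth notes.

53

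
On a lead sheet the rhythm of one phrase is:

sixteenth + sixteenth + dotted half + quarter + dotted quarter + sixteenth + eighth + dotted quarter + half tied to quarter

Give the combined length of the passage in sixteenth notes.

45

In sixteenth notes: sixteenth = 1; sixteenth = 1; dotted half = 12; quarter = 4; dotted quarter = 6; sixteenth = 1; eighth = 2; dotted quarter = 6; half tied to quarter (half + quarter) = 12.
Altogether 1 + 1 + 12 + 4 + 6 + 1 + 2 + 6 + 12 = 45 sixteenth notes.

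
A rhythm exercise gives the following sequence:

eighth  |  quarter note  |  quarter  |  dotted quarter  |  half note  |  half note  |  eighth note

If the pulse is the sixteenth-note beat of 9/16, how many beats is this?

34

One sixteenth-note beat = 2 thirty-second notes.
Working in thirty-second notes: eighth = 4; quarter note = 8; quarter = 8; dotted quarter = 12; half note = 16; half note = 16; eighth note = 4.
Altogether 4 + 8 + 8 + 12 + 16 + 16 + 4 = 68.
68 ÷ 2 = 34 beats.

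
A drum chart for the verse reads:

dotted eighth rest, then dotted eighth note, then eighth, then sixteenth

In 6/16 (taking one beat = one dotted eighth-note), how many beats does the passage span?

3

One dotted eighth-note beat = 3 sixteenth notes.
Working in sixteenth notes: dotted eighth rest = 3; dotted eighth note = 3; eighth = 2; sixteenth = 1.
Sum: 3 + 3 + 2 + 1 = 9.
9 ÷ 3 = 3 beats.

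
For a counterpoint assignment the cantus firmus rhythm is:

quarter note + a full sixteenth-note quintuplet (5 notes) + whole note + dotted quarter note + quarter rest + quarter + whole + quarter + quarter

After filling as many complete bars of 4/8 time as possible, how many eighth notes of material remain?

3

One bar of 4/8 = 4 eighth notes.
Convert each value to eighth notes: quarter note = 2; a full sixteenth-note quintuplet (5 notes) (five quintuplet sixteenths span one quarter) = 2; whole note = 8; dotted quarter note = 3; quarter rest = 2; quarter = 2; whole = 8; quarter = 2; quarter = 2.
Total: 2 + 2 + 8 + 3 + 2 + 2 + 8 + 2 + 2 = 31.
31 ÷ 4 = 7 complete bars with 3 eighth notes remaining.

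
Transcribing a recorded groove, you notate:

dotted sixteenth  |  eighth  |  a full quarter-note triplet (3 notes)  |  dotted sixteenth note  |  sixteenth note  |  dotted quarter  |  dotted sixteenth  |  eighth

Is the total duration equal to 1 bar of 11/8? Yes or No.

One bar of 11/8 = 44 thirty-second notes.
Each duration in thirty-second notes: dotted sixteenth = 3; eighth = 4; a full quarter-note triplet (3 notes) (three triplet quarters span one half) = 16; dotted sixteenth note = 3; sixteenth note = 2; dotted quarter = 12; dotted sixteenth = 3; eighth = 4.
Sum: 3 + 4 + 16 + 3 + 2 + 12 + 3 + 4 = 47.
47 exceeds 44, so the answer is No.

No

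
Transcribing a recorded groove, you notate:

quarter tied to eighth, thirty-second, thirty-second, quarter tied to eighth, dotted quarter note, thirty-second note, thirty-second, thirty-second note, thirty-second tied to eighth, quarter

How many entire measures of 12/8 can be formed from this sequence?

One bar of 12/8 = 48 thirty-second notes.
Convert each value to thirty-second notes: quarter tied to eighth (quarter + eighth) = 12; thirty-second = 1; thirty-second = 1; quarter tied to eighth (quarter + eighth) = 12; dotted quarter note = 12; thirty-second note = 1; thirty-second = 1; thirty-second note = 1; thirty-second tied to eighth (thirty-second + eighth) = 5; quarter = 8.
Total: 12 + 1 + 1 + 12 + 12 + 1 + 1 + 1 + 5 + 8 = 54.
54 ÷ 48 = 1 complete bar with 6 left over.

1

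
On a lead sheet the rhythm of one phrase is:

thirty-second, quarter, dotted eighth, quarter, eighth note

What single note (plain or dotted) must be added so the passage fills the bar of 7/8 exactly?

thirty-second note

The bar of 7/8 = 28 thirty-second notes.
Working in thirty-second notes: thirty-second = 1; quarter = 8; dotted eighth = 6; quarter = 8; eighth note = 4.
Sum: 1 + 8 + 6 + 8 + 4 = 27.
Remaining: 28 − 27 = 1 thirty-second note, which is a thirty-second note.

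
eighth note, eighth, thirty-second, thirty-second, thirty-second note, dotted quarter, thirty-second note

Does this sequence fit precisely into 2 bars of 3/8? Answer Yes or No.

One bar of 3/8 = 12 thirty-second notes, so 2 bars = 24.
In thirty-second notes: eighth note = 4; eighth = 4; thirty-second = 1; thirty-second = 1; thirty-second note = 1; dotted quarter = 12; thirty-second note = 1.
Adding: 4 + 4 + 1 + 1 + 1 + 12 + 1 = 24.
24 equals 24, so the answer is Yes.

Yes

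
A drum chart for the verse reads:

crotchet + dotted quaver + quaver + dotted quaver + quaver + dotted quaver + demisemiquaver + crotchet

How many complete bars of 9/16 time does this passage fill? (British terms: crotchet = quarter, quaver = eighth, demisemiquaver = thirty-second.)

2

One bar of 9/16 = 18 thirty-second notes.
Each duration in thirty-second notes: crotchet = 8; dotted quaver = 6; quaver = 4; dotted quaver = 6; quaver = 4; dotted quaver = 6; demisemiquaver = 1; crotchet = 8.
Altogether 8 + 6 + 4 + 6 + 4 + 6 + 1 + 8 = 43.
43 ÷ 18 = 2 complete bars with 7 left over.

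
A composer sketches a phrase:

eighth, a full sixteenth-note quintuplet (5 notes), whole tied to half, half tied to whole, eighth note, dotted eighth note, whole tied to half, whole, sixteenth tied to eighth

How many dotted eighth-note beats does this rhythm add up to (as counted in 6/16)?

34

One dotted eighth-note beat = 3 sixteenth notes.
Convert each value to sixteenth notes: eighth = 2; a full sixteenth-note quintuplet (5 notes) (five quintuplet sixteenths span one quarter) = 4; whole tied to half (whole + half) = 24; half tied to whole (half + whole) = 24; eighth note = 2; dotted eighth note = 3; whole tied to half (whole + half) = 24; whole = 16; sixteenth tied to eighth (sixteenth + eighth) = 3.
Adding: 2 + 4 + 24 + 24 + 2 + 3 + 24 + 16 + 3 = 102.
102 ÷ 3 = 34 beats.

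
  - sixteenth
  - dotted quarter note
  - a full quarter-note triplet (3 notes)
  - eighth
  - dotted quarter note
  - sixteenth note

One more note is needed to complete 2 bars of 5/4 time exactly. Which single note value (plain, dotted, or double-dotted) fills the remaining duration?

2 bars of 5/4 = 40 sixteenth notes.
Each duration in sixteenth notes: sixteenth = 1; dotted quarter note = 6; a full quarter-note triplet (3 notes) (three triplet quarters span one half) = 8; eighth = 2; dotted quarter note = 6; sixteenth note = 1.
Total: 1 + 6 + 8 + 2 + 6 + 1 = 24.
Remaining: 40 − 24 = 16 sixteenth notes, which is a whole note.

whole note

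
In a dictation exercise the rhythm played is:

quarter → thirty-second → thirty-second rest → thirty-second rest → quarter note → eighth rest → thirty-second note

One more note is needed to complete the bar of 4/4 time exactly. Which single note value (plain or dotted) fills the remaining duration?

quarter note

The bar of 4/4 = 32 thirty-second notes.
Convert each value to thirty-second notes: quarter = 8; thirty-second = 1; thirty-second rest = 1; thirty-second rest = 1; quarter note = 8; eighth rest = 4; thirty-second note = 1.
Total: 8 + 1 + 1 + 1 + 8 + 4 + 1 = 24.
Remaining: 32 − 24 = 8 thirty-second notes, which is a quarter note.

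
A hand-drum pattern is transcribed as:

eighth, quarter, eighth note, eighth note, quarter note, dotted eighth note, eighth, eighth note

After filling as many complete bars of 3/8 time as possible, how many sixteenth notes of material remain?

3

One bar of 3/8 = 6 sixteenth notes.
Convert each value to sixteenth notes: eighth = 2; quarter = 4; eighth note = 2; eighth note = 2; quarter note = 4; dotted eighth note = 3; eighth = 2; eighth note = 2.
Total: 2 + 4 + 2 + 2 + 4 + 3 + 2 + 2 = 21.
21 ÷ 6 = 3 complete bars with 3 sixteenth notes remaining.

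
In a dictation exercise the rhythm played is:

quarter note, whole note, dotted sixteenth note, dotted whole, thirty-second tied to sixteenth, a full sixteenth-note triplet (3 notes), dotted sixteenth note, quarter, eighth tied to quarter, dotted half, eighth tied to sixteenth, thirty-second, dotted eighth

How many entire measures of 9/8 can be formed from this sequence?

One bar of 9/8 = 36 thirty-second notes.
Convert each value to thirty-second notes: quarter note = 8; whole note = 32; dotted sixteenth note = 3; dotted whole = 48; thirty-second tied to sixteenth (thirty-second + sixteenth) = 3; a full sixteenth-note triplet (3 notes) (three triplet sixteenths span one eighth) = 4; dotted sixteenth note = 3; quarter = 8; eighth tied to quarter (eighth + quarter) = 12; dotted half = 24; eighth tied to sixteenth (eighth + sixteenth) = 6; thirty-second = 1; dotted eighth = 6.
Altogether 8 + 32 + 3 + 48 + 3 + 4 + 3 + 8 + 12 + 24 + 6 + 1 + 6 = 158.
158 ÷ 36 = 4 complete bars with 14 left over.

4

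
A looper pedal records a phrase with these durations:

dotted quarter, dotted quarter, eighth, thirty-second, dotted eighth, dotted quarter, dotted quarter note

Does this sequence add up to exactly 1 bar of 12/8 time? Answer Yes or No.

No

One bar of 12/8 = 48 thirty-second notes.
Working in thirty-second notes: dotted quarter = 12; dotted quarter = 12; eighth = 4; thirty-second = 1; dotted eighth = 6; dotted quarter = 12; dotted quarter note = 12.
Sum: 12 + 12 + 4 + 1 + 6 + 12 + 12 = 59.
59 exceeds 48, so the answer is No.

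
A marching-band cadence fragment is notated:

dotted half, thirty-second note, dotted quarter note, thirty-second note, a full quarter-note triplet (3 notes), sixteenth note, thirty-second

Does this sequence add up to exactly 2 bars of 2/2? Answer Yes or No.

One bar of 2/2 = 32 thirty-second notes, so 2 bars = 64.
In thirty-second notes: dotted half = 24; thirty-second note = 1; dotted quarter note = 12; thirty-second note = 1; a full quarter-note triplet (3 notes) (three triplet quarters span one half) = 16; sixteenth note = 2; thirty-second = 1.
Sum: 24 + 1 + 12 + 1 + 16 + 2 + 1 = 57.
57 falls short of 64, so the answer is No.

No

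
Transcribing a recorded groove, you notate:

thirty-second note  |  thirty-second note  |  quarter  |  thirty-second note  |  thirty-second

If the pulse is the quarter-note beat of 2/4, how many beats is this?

One quarter-note beat = 8 thirty-second notes.
Each duration in thirty-second notes: thirty-second note = 1; thirty-second note = 1; quarter = 8; thirty-second note = 1; thirty-second = 1.
Total: 1 + 1 + 8 + 1 + 1 = 12.
12 ÷ 8 = 1.5 beats.

1.5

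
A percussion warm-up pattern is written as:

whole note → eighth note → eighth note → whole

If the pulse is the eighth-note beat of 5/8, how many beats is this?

One eighth-note beat = 2 sixteenth notes.
In sixteenth notes: whole note = 16; eighth note = 2; eighth note = 2; whole = 16.
Sum: 16 + 2 + 2 + 16 = 36.
36 ÷ 2 = 18 beats.

18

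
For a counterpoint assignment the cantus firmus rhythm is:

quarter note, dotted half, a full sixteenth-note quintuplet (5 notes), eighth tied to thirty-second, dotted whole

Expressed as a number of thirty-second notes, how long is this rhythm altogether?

93

In thirty-second notes: quarter note = 8; dotted half = 24; a full sixteenth-note quintuplet (5 notes) (five quintuplet sixteenths span one quarter) = 8; eighth tied to thirty-second (eighth + thirty-second) = 5; dotted whole = 48.
Altogether 8 + 24 + 8 + 5 + 48 = 93 thirty-second notes.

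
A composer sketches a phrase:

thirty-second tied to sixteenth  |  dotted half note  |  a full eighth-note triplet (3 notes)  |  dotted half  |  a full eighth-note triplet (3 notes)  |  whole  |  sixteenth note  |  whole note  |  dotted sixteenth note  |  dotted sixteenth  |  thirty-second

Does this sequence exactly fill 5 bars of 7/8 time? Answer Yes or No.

Yes

One bar of 7/8 = 28 thirty-second notes, so 5 bars = 140.
Convert each value to thirty-second notes: thirty-second tied to sixteenth (thirty-second + sixteenth) = 3; dotted half note = 24; a full eighth-note triplet (3 notes) (three triplet eighths span one quarter) = 8; dotted half = 24; a full eighth-note triplet (3 notes) (three triplet eighths span one quarter) = 8; whole = 32; sixteenth note = 2; whole note = 32; dotted sixteenth note = 3; dotted sixteenth = 3; thirty-second = 1.
Altogether 3 + 24 + 8 + 24 + 8 + 32 + 2 + 32 + 3 + 3 + 1 = 140.
140 equals 140, so the answer is Yes.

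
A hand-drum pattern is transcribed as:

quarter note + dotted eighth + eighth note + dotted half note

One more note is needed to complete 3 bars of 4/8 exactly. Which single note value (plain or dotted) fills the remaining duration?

3 bars of 4/8 = 24 sixteenth notes.
Each duration in sixteenth notes: quarter note = 4; dotted eighth = 3; eighth note = 2; dotted half note = 12.
Adding: 4 + 3 + 2 + 12 = 21.
Remaining: 24 − 21 = 3 sixteenth notes, which is a dotted eighth note.

dotted eighth note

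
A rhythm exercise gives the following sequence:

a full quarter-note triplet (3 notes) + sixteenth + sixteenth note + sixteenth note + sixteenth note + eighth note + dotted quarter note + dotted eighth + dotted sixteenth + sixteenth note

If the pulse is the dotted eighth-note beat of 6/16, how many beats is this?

One dotted eighth-note beat = 6 thirty-second notes.
Express everything in thirty-second notes: a full quarter-note triplet (3 notes) (three triplet quarters span one half) = 16; sixteenth = 2; sixteenth note = 2; sixteenth note = 2; sixteenth note = 2; eighth note = 4; dotted quarter note = 12; dotted eighth = 6; dotted sixteenth = 3; sixteenth note = 2.
Adding: 16 + 2 + 2 + 2 + 2 + 4 + 12 + 6 + 3 + 2 = 51.
51 ÷ 6 = 8.5 beats.

8.5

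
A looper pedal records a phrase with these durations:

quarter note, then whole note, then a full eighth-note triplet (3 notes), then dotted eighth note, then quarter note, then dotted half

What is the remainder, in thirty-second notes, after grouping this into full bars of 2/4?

6

One bar of 2/4 = 8 sixteenth notes.
Working in sixteenth notes: quarter note = 4; whole note = 16; a full eighth-note triplet (3 notes) (three triplet eighths span one quarter) = 4; dotted eighth note = 3; quarter note = 4; dotted half = 12.
Altogether 4 + 16 + 4 + 3 + 4 + 12 = 43.
43 ÷ 8 = 5 complete bars with 3 sixteenth notes remaining = 6 thirty-second notes.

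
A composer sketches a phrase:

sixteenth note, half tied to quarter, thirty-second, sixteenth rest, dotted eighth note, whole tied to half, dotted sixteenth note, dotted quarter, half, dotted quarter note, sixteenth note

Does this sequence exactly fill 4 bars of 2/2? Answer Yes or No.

One bar of 2/2 = 32 thirty-second notes, so 4 bars = 128.
Each duration in thirty-second notes: sixteenth note = 2; half tied to quarter (half + quarter) = 24; thirty-second = 1; sixteenth rest = 2; dotted eighth note = 6; whole tied to half (whole + half) = 48; dotted sixteenth note = 3; dotted quarter = 12; half = 16; dotted quarter note = 12; sixteenth note = 2.
Altogether 2 + 24 + 1 + 2 + 6 + 48 + 3 + 12 + 16 + 12 + 2 = 128.
128 equals 128, so the answer is Yes.

Yes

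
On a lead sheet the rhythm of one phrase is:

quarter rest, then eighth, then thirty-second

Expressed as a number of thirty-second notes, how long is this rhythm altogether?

Express everything in thirty-second notes: quarter rest = 8; eighth = 4; thirty-second = 1.
Altogether 8 + 4 + 1 = 13 thirty-second notes.

13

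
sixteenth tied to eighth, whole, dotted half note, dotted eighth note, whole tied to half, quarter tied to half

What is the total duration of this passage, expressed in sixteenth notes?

Working in sixteenth notes: sixteenth tied to eighth (sixteenth + eighth) = 3; whole = 16; dotted half note = 12; dotted eighth note = 3; whole tied to half (whole + half) = 24; quarter tied to half (quarter + half) = 12.
Adding: 3 + 16 + 12 + 3 + 24 + 12 = 70 sixteenth notes.

70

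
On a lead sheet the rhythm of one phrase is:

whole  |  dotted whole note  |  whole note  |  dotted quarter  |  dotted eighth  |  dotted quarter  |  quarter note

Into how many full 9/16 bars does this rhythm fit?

One bar of 9/16 = 9 sixteenth notes.
Convert each value to sixteenth notes: whole = 16; dotted whole note = 24; whole note = 16; dotted quarter = 6; dotted eighth = 3; dotted quarter = 6; quarter note = 4.
Altogether 16 + 24 + 16 + 6 + 3 + 6 + 4 = 75.
75 ÷ 9 = 8 complete bars with 3 left over.

8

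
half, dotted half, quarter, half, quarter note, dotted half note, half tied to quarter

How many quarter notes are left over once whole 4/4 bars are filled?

3

One bar of 4/4 = 4 quarter notes.
Working in quarter notes: half = 2; dotted half = 3; quarter = 1; half = 2; quarter note = 1; dotted half note = 3; half tied to quarter (half + quarter) = 3.
Adding: 2 + 3 + 1 + 2 + 1 + 3 + 3 = 15.
15 ÷ 4 = 3 complete bars with 3 quarter notes remaining.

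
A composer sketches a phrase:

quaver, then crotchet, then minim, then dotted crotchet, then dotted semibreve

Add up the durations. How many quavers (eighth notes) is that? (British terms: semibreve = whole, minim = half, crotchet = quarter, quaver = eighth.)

22

Convert each value to eighth notes: quaver = 1; crotchet = 2; minim = 4; dotted crotchet = 3; dotted semibreve = 12.
Adding: 1 + 2 + 4 + 3 + 12 = 22 eighth notes.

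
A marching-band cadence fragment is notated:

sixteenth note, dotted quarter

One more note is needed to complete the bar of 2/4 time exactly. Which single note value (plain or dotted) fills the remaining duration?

The bar of 2/4 = 8 sixteenth notes.
Each duration in sixteenth notes: sixteenth note = 1; dotted quarter = 6.
Altogether 1 + 6 = 7.
Remaining: 8 − 7 = 1 sixteenth note, which is a sixteenth note.

sixteenth note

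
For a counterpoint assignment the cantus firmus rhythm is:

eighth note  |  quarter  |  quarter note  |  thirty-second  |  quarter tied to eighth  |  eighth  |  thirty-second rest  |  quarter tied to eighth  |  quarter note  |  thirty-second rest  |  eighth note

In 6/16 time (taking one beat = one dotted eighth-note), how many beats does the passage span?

10.5

One dotted eighth-note beat = 6 thirty-second notes.
In thirty-second notes: eighth note = 4; quarter = 8; quarter note = 8; thirty-second = 1; quarter tied to eighth (quarter + eighth) = 12; eighth = 4; thirty-second rest = 1; quarter tied to eighth (quarter + eighth) = 12; quarter note = 8; thirty-second rest = 1; eighth note = 4.
Adding: 4 + 8 + 8 + 1 + 12 + 4 + 1 + 12 + 8 + 1 + 4 = 63.
63 ÷ 6 = 10.5 beats.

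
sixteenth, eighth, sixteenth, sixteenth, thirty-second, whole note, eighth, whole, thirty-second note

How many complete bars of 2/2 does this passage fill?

2

One bar of 2/2 = 32 thirty-second notes.
In thirty-second notes: sixteenth = 2; eighth = 4; sixteenth = 2; sixteenth = 2; thirty-second = 1; whole note = 32; eighth = 4; whole = 32; thirty-second note = 1.
Total: 2 + 4 + 2 + 2 + 1 + 32 + 4 + 32 + 1 = 80.
80 ÷ 32 = 2 complete bars with 16 left over.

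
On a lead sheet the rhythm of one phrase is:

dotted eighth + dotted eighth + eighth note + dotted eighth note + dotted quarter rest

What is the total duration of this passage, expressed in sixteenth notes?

Express everything in sixteenth notes: dotted eighth = 3; dotted eighth = 3; eighth note = 2; dotted eighth note = 3; dotted quarter rest = 6.
Adding: 3 + 3 + 2 + 3 + 6 = 17 sixteenth notes.

17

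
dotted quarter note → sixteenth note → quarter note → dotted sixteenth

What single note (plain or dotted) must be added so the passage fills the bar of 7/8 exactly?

The bar of 7/8 = 28 thirty-second notes.
In thirty-second notes: dotted quarter note = 12; sixteenth note = 2; quarter note = 8; dotted sixteenth = 3.
Altogether 12 + 2 + 8 + 3 = 25.
Remaining: 28 − 25 = 3 thirty-second notes, which is a dotted sixteenth note.

dotted sixteenth note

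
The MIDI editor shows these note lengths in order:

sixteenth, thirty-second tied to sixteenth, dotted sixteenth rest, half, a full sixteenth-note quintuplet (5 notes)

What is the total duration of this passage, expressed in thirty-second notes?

Express everything in thirty-second notes: sixteenth = 2; thirty-second tied to sixteenth (thirty-second + sixteenth) = 3; dotted sixteenth rest = 3; half = 16; a full sixteenth-note quintuplet (5 notes) (five quintuplet sixteenths span one quarter) = 8.
Adding: 2 + 3 + 3 + 16 + 8 = 32 thirty-second notes.

32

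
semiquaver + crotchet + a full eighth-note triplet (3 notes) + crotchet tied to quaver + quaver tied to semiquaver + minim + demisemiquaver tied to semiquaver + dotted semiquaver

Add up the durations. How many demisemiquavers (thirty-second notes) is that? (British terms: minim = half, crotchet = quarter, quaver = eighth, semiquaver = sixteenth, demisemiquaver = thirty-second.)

In thirty-second notes: semiquaver = 2; crotchet = 8; a full eighth-note triplet (3 notes) (three triplet eighths span one quarter) = 8; crotchet tied to quaver (crotchet + quaver) = 12; quaver tied to semiquaver (quaver + semiquaver) = 6; minim = 16; demisemiquaver tied to semiquaver (demisemiquaver + semiquaver) = 3; dotted semiquaver = 3.
Adding: 2 + 8 + 8 + 12 + 6 + 16 + 3 + 3 = 58 thirty-second notes.

58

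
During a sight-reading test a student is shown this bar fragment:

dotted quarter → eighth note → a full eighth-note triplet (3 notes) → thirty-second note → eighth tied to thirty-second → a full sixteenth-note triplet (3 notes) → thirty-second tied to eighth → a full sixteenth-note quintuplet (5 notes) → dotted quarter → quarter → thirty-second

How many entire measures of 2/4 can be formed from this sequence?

One bar of 2/4 = 16 thirty-second notes.
Working in thirty-second notes: dotted quarter = 12; eighth note = 4; a full eighth-note triplet (3 notes) (three triplet eighths span one quarter) = 8; thirty-second note = 1; eighth tied to thirty-second (eighth + thirty-second) = 5; a full sixteenth-note triplet (3 notes) (three triplet sixteenths span one eighth) = 4; thirty-second tied to eighth (thirty-second + eighth) = 5; a full sixteenth-note quintuplet (5 notes) (five quintuplet sixteenths span one quarter) = 8; dotted quarter = 12; quarter = 8; thirty-second = 1.
Total: 12 + 4 + 8 + 1 + 5 + 4 + 5 + 8 + 12 + 8 + 1 = 68.
68 ÷ 16 = 4 complete bars with 4 left over.

4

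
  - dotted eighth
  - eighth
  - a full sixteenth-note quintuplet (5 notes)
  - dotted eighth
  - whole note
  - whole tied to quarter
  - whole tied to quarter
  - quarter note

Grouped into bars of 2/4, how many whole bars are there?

One bar of 2/4 = 8 sixteenth notes.
Working in sixteenth notes: dotted eighth = 3; eighth = 2; a full sixteenth-note quintuplet (5 notes) (five quintuplet sixteenths span one quarter) = 4; dotted eighth = 3; whole note = 16; whole tied to quarter (whole + quarter) = 20; whole tied to quarter (whole + quarter) = 20; quarter note = 4.
Altogether 3 + 2 + 4 + 3 + 16 + 20 + 20 + 4 = 72.
72 ÷ 8 = 9 complete bars with 0 left over.

9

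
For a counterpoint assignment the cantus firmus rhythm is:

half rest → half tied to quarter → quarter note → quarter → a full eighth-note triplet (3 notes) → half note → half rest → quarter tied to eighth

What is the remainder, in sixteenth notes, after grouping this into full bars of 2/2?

6

One bar of 2/2 = 8 eighth notes.
Express everything in eighth notes: half rest = 4; half tied to quarter (half + quarter) = 6; quarter note = 2; quarter = 2; a full eighth-note triplet (3 notes) (three triplet eighths span one quarter) = 2; half note = 4; half rest = 4; quarter tied to eighth (quarter + eighth) = 3.
Adding: 4 + 6 + 2 + 2 + 2 + 4 + 4 + 3 = 27.
27 ÷ 8 = 3 complete bars with 3 eighth notes remaining = 6 sixteenth notes.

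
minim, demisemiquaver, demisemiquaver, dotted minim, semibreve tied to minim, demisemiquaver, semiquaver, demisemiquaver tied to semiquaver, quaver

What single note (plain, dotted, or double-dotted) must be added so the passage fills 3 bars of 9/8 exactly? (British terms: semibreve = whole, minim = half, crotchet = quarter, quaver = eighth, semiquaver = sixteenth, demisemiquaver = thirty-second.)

quarter note

3 bars of 9/8 = 108 thirty-second notes.
Convert each value to thirty-second notes: minim = 16; demisemiquaver = 1; demisemiquaver = 1; dotted minim = 24; semibreve tied to minim (semibreve + minim) = 48; demisemiquaver = 1; semiquaver = 2; demisemiquaver tied to semiquaver (demisemiquaver + semiquaver) = 3; quaver = 4.
Altogether 16 + 1 + 1 + 24 + 48 + 1 + 2 + 3 + 4 = 100.
Remaining: 108 − 100 = 8 thirty-second notes, which is a quarter note.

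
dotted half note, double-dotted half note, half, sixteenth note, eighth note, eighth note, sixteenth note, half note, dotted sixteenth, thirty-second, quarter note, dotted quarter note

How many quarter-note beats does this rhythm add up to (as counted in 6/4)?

One quarter-note beat = 8 thirty-second notes.
Convert each value to thirty-second notes: dotted half note = 24; double-dotted half note = 28; half = 16; sixteenth note = 2; eighth note = 4; eighth note = 4; sixteenth note = 2; half note = 16; dotted sixteenth = 3; thirty-second = 1; quarter note = 8; dotted quarter note = 12.
Sum: 24 + 28 + 16 + 2 + 4 + 4 + 2 + 16 + 3 + 1 + 8 + 12 = 120.
120 ÷ 8 = 15 beats.

15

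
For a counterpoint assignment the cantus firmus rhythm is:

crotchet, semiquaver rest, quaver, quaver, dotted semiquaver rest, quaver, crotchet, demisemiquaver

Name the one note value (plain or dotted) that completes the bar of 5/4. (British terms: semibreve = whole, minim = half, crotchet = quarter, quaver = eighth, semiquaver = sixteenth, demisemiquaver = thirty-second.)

The bar of 5/4 = 40 thirty-second notes.
Working in thirty-second notes: crotchet = 8; semiquaver rest = 2; quaver = 4; quaver = 4; dotted semiquaver rest = 3; quaver = 4; crotchet = 8; demisemiquaver = 1.
Altogether 8 + 2 + 4 + 4 + 3 + 4 + 8 + 1 = 34.
Remaining: 40 − 34 = 6 thirty-second notes, which is a dotted eighth note.

dotted eighth note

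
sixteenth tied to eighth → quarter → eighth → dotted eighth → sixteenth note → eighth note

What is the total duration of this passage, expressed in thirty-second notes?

Each duration in thirty-second notes: sixteenth tied to eighth (sixteenth + eighth) = 6; quarter = 8; eighth = 4; dotted eighth = 6; sixteenth note = 2; eighth note = 4.
Altogether 6 + 8 + 4 + 6 + 2 + 4 = 30 thirty-second notes.

30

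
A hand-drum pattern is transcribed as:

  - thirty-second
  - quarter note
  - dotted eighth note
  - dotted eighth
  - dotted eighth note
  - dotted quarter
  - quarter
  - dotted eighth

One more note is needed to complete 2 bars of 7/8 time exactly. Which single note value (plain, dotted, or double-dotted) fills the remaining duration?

dotted sixteenth note

2 bars of 7/8 = 56 thirty-second notes.
Each duration in thirty-second notes: thirty-second = 1; quarter note = 8; dotted eighth note = 6; dotted eighth = 6; dotted eighth note = 6; dotted quarter = 12; quarter = 8; dotted eighth = 6.
Total: 1 + 8 + 6 + 6 + 6 + 12 + 8 + 6 = 53.
Remaining: 56 − 53 = 3 thirty-second notes, which is a dotted sixteenth note.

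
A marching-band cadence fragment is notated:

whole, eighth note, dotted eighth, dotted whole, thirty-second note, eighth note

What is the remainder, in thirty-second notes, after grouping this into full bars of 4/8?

One bar of 4/8 = 16 thirty-second notes.
Working in thirty-second notes: whole = 32; eighth note = 4; dotted eighth = 6; dotted whole = 48; thirty-second note = 1; eighth note = 4.
Total: 32 + 4 + 6 + 48 + 1 + 4 = 95.
95 ÷ 16 = 5 complete bars with 15 thirty-second notes remaining.

15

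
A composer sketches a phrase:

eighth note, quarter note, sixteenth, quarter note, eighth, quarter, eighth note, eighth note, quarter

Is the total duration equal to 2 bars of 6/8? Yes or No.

No

One bar of 6/8 = 12 sixteenth notes, so 2 bars = 24.
Each duration in sixteenth notes: eighth note = 2; quarter note = 4; sixteenth = 1; quarter note = 4; eighth = 2; quarter = 4; eighth note = 2; eighth note = 2; quarter = 4.
Total: 2 + 4 + 1 + 4 + 2 + 4 + 2 + 2 + 4 = 25.
25 exceeds 24, so the answer is No.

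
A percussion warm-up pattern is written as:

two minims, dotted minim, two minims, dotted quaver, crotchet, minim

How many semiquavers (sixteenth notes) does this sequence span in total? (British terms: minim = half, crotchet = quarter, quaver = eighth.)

59

Working in sixteenth notes: minim = 8; minim = 8; dotted minim = 12; minim = 8; minim = 8; dotted quaver = 3; crotchet = 4; minim = 8.
Adding: 8 + 8 + 12 + 8 + 8 + 3 + 4 + 8 = 59 sixteenth notes.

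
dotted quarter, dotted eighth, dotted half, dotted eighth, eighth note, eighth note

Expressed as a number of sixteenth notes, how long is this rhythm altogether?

Express everything in sixteenth notes: dotted quarter = 6; dotted eighth = 3; dotted half = 12; dotted eighth = 3; eighth note = 2; eighth note = 2.
Sum: 6 + 3 + 12 + 3 + 2 + 2 = 28 sixteenth notes.

28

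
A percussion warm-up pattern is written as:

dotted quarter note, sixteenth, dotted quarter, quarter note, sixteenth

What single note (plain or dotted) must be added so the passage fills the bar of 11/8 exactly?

quarter note

The bar of 11/8 = 22 sixteenth notes.
Each duration in sixteenth notes: dotted quarter note = 6; sixteenth = 1; dotted quarter = 6; quarter note = 4; sixteenth = 1.
Altogether 6 + 1 + 6 + 4 + 1 = 18.
Remaining: 22 − 18 = 4 sixteenth notes, which is a quarter note.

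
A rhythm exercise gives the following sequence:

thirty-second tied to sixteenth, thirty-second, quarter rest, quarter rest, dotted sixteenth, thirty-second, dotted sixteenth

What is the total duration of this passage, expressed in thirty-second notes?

Working in thirty-second notes: thirty-second tied to sixteenth (thirty-second + sixteenth) = 3; thirty-second = 1; quarter rest = 8; quarter rest = 8; dotted sixteenth = 3; thirty-second = 1; dotted sixteenth = 3.
Total: 3 + 1 + 8 + 8 + 3 + 1 + 3 = 27 thirty-second notes.

27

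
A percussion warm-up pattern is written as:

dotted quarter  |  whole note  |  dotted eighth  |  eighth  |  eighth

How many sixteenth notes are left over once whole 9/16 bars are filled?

2

One bar of 9/16 = 9 sixteenth notes.
Each duration in sixteenth notes: dotted quarter = 6; whole note = 16; dotted eighth = 3; eighth = 2; eighth = 2.
Adding: 6 + 16 + 3 + 2 + 2 = 29.
29 ÷ 9 = 3 complete bars with 2 sixteenth notes remaining.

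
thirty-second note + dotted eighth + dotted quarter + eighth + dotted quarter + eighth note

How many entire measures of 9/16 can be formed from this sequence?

2

One bar of 9/16 = 18 thirty-second notes.
In thirty-second notes: thirty-second note = 1; dotted eighth = 6; dotted quarter = 12; eighth = 4; dotted quarter = 12; eighth note = 4.
Sum: 1 + 6 + 12 + 4 + 12 + 4 = 39.
39 ÷ 18 = 2 complete bars with 3 left over.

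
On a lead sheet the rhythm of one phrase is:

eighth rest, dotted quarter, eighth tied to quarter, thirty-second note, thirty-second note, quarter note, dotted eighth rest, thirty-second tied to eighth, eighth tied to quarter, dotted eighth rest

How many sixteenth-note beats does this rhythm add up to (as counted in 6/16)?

One sixteenth-note beat = 2 thirty-second notes.
Convert each value to thirty-second notes: eighth rest = 4; dotted quarter = 12; eighth tied to quarter (eighth + quarter) = 12; thirty-second note = 1; thirty-second note = 1; quarter note = 8; dotted eighth rest = 6; thirty-second tied to eighth (thirty-second + eighth) = 5; eighth tied to quarter (eighth + quarter) = 12; dotted eighth rest = 6.
Sum: 4 + 12 + 12 + 1 + 1 + 8 + 6 + 5 + 12 + 6 = 67.
67 ÷ 2 = 33.5 beats.

33.5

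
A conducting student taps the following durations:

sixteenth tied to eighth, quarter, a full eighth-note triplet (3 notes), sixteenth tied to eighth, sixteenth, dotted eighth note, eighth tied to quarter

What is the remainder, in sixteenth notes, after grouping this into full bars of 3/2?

One bar of 3/2 = 24 sixteenth notes.
Convert each value to sixteenth notes: sixteenth tied to eighth (sixteenth + eighth) = 3; quarter = 4; a full eighth-note triplet (3 notes) (three triplet eighths span one quarter) = 4; sixteenth tied to eighth (sixteenth + eighth) = 3; sixteenth = 1; dotted eighth note = 3; eighth tied to quarter (eighth + quarter) = 6.
Altogether 3 + 4 + 4 + 3 + 1 + 3 + 6 = 24.
24 ÷ 24 = 1 complete bar with 0 sixteenth notes remaining.

0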